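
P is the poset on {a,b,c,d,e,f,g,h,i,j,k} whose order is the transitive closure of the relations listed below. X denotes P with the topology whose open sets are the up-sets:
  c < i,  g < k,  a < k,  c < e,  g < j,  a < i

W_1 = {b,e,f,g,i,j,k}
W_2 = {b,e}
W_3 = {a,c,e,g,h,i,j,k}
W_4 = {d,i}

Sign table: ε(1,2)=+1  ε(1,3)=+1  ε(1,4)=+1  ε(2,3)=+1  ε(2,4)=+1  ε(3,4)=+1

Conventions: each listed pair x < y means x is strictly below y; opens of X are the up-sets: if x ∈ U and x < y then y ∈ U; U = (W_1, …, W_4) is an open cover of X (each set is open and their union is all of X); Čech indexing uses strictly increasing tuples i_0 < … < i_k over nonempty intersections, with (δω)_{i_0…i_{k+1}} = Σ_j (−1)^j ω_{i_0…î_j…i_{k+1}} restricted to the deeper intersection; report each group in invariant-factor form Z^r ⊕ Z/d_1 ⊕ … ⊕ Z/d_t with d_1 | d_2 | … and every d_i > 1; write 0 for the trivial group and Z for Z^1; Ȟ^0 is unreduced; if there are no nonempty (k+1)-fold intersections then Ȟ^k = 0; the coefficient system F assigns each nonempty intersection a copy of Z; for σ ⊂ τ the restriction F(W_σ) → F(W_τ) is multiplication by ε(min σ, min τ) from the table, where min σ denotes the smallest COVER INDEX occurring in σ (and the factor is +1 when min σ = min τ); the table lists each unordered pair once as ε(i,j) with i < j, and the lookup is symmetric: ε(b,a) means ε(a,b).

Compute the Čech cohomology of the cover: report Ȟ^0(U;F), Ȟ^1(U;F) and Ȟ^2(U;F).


Ȟ^0 = Z, Ȟ^1 = 0, Ȟ^2 = 0

nerve of the cover:
  W12={b,e} W13={e,g,i,j,k} W14={i} W23={e} W34={i}
  W123={e} W134={i}
C dims 4,5,2; δ0: rk 3, SNF 1^3; δ1: rk 2, SNF 1^2
Ȟ^0 = (4 − 3) − 0 = 1, so Ȟ^0 ≅ Z
Ȟ^1 = (5 − 2) − 3 = 0, so Ȟ^1 ≅ 0
Ȟ^2 = (2 − 0) − 2 = 0, so Ȟ^2 ≅ 0


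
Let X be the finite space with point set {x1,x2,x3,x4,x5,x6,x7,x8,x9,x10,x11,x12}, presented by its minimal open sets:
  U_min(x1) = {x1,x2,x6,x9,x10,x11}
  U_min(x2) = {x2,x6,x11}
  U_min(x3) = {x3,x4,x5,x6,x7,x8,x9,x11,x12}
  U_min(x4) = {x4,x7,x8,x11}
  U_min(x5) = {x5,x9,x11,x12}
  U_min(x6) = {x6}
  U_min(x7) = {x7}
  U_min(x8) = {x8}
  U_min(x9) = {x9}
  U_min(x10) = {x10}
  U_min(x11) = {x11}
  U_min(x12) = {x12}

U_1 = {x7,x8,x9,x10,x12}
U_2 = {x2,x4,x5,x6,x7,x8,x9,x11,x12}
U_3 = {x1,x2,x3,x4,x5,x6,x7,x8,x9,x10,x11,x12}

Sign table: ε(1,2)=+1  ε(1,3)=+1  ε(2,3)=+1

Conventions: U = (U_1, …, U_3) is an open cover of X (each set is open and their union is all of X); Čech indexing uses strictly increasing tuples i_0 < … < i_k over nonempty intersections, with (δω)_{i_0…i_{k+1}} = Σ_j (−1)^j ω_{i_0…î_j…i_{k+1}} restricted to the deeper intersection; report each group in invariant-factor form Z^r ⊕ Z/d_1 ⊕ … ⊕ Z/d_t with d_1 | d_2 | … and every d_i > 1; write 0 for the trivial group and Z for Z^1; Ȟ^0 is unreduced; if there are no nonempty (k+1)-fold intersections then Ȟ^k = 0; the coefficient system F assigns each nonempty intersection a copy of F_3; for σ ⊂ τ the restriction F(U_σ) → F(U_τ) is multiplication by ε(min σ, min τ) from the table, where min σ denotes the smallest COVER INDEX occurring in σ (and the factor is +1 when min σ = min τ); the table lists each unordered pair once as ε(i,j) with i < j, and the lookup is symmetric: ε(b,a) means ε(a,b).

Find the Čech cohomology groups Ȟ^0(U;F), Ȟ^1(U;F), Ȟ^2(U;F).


Ȟ^0 ≅ Z/3, Ȟ^1 ≅ 0, Ȟ^2 ≅ 0

intersection data:
  U12={x7,x8,x9,x12} U13={x7,x8,x9,x10,x12} U23={x2,x4,x5,x6,x7,x8,x9,x11,x12}
  U123={x7,x8,x9,x12}
C dims 3,3,1; δ0: rk_F3 2; δ1: rk_F3 1
Ȟ^0 = (3 − 2) − 0 = 1, so Ȟ^0 ≅ Z/3
Ȟ^1 = (3 − 1) − 2 = 0, so Ȟ^1 ≅ 0
Ȟ^2 = (1 − 0) − 1 = 0, so Ȟ^2 ≅ 0


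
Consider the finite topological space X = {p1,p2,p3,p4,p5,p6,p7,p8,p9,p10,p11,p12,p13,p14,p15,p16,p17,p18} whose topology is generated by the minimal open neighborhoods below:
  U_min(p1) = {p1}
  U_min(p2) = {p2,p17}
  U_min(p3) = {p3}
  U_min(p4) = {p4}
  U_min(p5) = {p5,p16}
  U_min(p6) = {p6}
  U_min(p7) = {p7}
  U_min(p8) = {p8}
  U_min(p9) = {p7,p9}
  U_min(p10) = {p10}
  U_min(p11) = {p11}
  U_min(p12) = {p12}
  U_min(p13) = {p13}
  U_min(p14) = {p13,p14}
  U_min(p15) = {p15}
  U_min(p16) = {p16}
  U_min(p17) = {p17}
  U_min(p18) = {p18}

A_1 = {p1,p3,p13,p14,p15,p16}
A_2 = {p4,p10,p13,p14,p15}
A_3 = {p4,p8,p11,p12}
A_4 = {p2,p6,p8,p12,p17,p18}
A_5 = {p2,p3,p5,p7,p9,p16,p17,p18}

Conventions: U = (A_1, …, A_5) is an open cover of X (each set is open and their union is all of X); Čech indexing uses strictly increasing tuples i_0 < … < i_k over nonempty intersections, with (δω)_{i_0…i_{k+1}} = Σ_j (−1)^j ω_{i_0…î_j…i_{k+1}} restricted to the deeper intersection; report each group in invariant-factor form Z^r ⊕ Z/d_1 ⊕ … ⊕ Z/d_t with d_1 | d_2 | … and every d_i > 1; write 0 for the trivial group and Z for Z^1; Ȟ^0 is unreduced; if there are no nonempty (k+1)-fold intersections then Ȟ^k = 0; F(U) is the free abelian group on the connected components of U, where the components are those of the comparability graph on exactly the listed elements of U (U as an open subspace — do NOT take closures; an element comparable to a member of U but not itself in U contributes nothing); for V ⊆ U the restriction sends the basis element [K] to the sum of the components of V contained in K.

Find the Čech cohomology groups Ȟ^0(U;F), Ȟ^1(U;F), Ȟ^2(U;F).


Ȟ^0 ≅ Z^14; Ȟ^1 ≅ 0; Ȟ^2 ≅ 0

nonempty overlaps:
  A12={p13,p14,p15} A15={p3,p16} A23={p4} A34={p8,p12} A45={p2,p17,p18}
components per intersection:
  A1: {p1} {p3} {p13,p14} {p15} {p16}
  A2: {p4} {p10} {p13,p14} {p15}
  A3: {p4} {p8} {p11} {p12}
  A4: {p2,p17} {p6} {p8} {p12} {p18}
  A5: {p2,p17} {p3} {p5,p16} {p7,p9} {p18}
  A12: {p13,p14} {p15}
  A15: {p3} {p16}
  A23: {p4}
  A34: {p8} {p12}
  A45: {p2,p17} {p18}
C dims 23,9; δ0: rk 9, SNF 1^9
degree 0: 23−9−0 = 14 → Ȟ^0 ≅ Z^14
degree 1: 9−0−9 = 0 → Ȟ^1 ≅ 0
degree 2: 0−0−0 = 0 → Ȟ^2 ≅ 0


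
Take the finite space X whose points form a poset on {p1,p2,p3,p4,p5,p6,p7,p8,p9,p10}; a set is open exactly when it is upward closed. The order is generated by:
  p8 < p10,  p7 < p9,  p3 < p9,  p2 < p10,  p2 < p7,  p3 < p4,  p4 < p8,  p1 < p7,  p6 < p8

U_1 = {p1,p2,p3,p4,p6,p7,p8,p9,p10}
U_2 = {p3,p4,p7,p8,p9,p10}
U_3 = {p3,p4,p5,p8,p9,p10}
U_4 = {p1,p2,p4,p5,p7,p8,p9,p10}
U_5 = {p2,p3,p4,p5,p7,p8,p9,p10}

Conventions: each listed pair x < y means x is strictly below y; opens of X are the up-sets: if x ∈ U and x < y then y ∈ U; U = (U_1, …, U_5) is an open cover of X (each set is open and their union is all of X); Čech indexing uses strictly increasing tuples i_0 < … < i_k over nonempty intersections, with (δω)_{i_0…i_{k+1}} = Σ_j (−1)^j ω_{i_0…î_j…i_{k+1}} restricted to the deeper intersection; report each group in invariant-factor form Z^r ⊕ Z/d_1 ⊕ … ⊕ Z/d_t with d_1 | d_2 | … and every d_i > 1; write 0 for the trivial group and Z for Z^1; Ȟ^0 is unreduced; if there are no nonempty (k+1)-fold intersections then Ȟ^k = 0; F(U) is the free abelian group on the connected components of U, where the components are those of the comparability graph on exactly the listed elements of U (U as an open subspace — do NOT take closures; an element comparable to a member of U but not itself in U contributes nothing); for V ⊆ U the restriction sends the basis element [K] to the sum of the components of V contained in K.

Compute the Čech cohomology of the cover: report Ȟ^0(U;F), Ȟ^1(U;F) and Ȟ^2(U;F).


Ȟ^0(U;F) ≅ Z^2, Ȟ^1(U;F) ≅ 0 and Ȟ^2(U;F) ≅ 0

nonempty overlaps:
  U12={p3,p4,p7,p8,p9,p10} U13={p3,p4,p8,p9,p10} U14={p1,p2,p4,p7,p8,p9,p10} U15={p2,p3,p4,p7,p8,p9,p10} U23={p3,p4,p8,p9,p10} U24={p4,p7,p8,p9,p10} U25={p3,p4,p7,p8,p9,p10} U34={p4,p5,p8,p9,p10} U35={p3,p4,p5,p8,p9,p10} U45={p2,p4,p5,p7,p8,p9,p10}
  U123={p3,p4,p8,p9,p10} U124={p4,p7,p8,p9,p10} U125={p3,p4,p7,p8,p9,p10} U134={p4,p8,p9,p10} U135={p3,p4,p8,p9,p10} U145={p2,p4,p7,p8,p9,p10} U234={p4,p8,p9,p10} U235={p3,p4,p8,p9,p10} U245={p4,p7,p8,p9,p10} U345={p4,p5,p8,p9,p10}
  U1234={p4,p8,p9,p10} U1235={p3,p4,p8,p9,p10} U1245={p4,p7,p8,p9,p10} U1345={p4,p8,p9,p10} U2345={p4,p8,p9,p10}
  U12345={p4,p8,p9,p10}
components per intersection:
  U1: {p1,p2,p3,p4,p6,p7,p8,p9,p10}
  U2: {p3,p4,p7,p8,p9,p10}
  U3: {p3,p4,p8,p9,p10} {p5}
  U4: {p1,p2,p4,p7,p8,p9,p10} {p5}
  U5: {p2,p3,p4,p7,p8,p9,p10} {p5}
  U12: {p3,p4,p7,p8,p9,p10}
  U13: {p3,p4,p8,p9,p10}
  U14: {p1,p2,p4,p7,p8,p9,p10}
  U15: {p2,p3,p4,p7,p8,p9,p10}
  U23: {p3,p4,p8,p9,p10}
  U24: {p4,p8,p10} {p7,p9}
  U25: {p3,p4,p7,p8,p9,p10}
  U34: {p4,p8,p10} {p5} {p9}
  U35: {p3,p4,p8,p9,p10} {p5}
  U45: {p2,p4,p7,p8,p9,p10} {p5}
  U123: {p3,p4,p8,p9,p10}
  U124: {p4,p8,p10} {p7,p9}
  U125: {p3,p4,p7,p8,p9,p10}
  U134: {p4,p8,p10} {p9}
  U135: {p3,p4,p8,p9,p10}
  U145: {p2,p4,p7,p8,p9,p10}
  U234: {p4,p8,p10} {p9}
  U235: {p3,p4,p8,p9,p10}
  U245: {p4,p8,p10} {p7,p9}
  U345: {p4,p8,p10} {p5} {p9}
  U1234: {p4,p8,p10} {p9}
  U1235: {p3,p4,p8,p9,p10}
  U1245: {p4,p8,p10} {p7,p9}
  U1345: {p4,p8,p10} {p9}
  U2345: {p4,p8,p10} {p9}
  U12345: {p4,p8,p10} {p9}
C dims 8,15,16,9; δ0: rk 6, SNF 1^6; δ1: rk 9, SNF 1^9; δ2: rk 7, SNF 1^7
degree 0: 8−6−0 = 2 → Ȟ^0 ≅ Z^2
degree 1: 15−9−6 = 0 → Ȟ^1 ≅ 0
degree 2: 16−7−9 = 0 → Ȟ^2 ≅ 0


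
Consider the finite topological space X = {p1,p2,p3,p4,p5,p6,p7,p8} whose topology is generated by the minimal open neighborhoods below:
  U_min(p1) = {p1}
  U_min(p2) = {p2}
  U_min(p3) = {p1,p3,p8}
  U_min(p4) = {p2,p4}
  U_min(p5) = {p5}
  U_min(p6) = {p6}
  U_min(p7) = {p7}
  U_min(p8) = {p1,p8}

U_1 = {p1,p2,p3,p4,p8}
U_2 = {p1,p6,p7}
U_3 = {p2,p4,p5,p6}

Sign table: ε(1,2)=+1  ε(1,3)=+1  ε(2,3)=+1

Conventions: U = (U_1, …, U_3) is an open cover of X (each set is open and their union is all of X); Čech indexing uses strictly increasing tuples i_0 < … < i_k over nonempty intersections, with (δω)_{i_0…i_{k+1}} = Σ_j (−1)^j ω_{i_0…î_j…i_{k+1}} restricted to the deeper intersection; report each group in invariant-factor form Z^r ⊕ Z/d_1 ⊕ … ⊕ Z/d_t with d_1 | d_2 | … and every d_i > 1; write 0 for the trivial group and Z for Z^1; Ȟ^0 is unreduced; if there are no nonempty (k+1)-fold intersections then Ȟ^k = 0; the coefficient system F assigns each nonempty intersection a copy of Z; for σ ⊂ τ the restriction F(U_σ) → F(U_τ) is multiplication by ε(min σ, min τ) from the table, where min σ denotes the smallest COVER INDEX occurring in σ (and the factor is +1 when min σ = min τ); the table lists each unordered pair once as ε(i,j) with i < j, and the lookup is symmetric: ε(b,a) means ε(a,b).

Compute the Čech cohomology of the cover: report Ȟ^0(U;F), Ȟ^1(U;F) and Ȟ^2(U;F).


Ȟ^0(U;F) ≅ Z, Ȟ^1(U;F) ≅ Z and Ȟ^2(U;F) ≅ 0

intersection data:
  U12={p1} U13={p2,p4} U23={p6}
C dims 3,3; δ0: rk 2, SNF 1^2
Ȟ^0 = (3 − 2) − 0 = 1, so Ȟ^0 ≅ Z
Ȟ^1 = (3 − 0) − 2 = 1, so Ȟ^1 ≅ Z
Ȟ^2 = (0 − 0) − 0 = 0, so Ȟ^2 ≅ 0


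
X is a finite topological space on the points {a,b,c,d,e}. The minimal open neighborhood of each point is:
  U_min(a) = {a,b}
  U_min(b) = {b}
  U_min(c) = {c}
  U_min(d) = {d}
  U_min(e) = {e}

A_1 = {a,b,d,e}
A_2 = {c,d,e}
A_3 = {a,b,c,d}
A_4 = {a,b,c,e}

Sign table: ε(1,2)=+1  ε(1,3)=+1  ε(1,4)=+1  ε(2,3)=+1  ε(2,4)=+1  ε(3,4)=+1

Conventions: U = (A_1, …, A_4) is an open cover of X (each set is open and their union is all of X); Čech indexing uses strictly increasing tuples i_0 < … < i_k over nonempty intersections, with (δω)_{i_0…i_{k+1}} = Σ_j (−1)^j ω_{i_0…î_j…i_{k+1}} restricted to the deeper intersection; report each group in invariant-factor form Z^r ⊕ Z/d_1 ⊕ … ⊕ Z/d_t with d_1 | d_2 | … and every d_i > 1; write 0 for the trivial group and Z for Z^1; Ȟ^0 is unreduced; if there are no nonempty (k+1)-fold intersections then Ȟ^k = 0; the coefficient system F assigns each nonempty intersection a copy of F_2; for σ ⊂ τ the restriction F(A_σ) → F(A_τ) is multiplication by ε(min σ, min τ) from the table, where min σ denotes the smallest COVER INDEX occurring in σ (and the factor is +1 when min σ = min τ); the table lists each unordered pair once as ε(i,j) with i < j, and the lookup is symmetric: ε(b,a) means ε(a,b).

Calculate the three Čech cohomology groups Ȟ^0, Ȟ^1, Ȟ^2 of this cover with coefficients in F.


Ȟ^0 = Z/2, Ȟ^1 = 0, Ȟ^2 = Z/2

nerve simplices:
  A12={d,e} A13={a,b,d} A14={a,b,e} A23={c,d} A24={c,e} A34={a,b,c}
  A123={d} A124={e} A134={a,b} A234={c}
C dims 4,6,4; δ0: rk_F2 3; δ1: rk_F2 3
degree 0: 4−3−0 = 1 → Ȟ^0 ≅ Z/2
degree 1: 6−3−3 = 0 → Ȟ^1 ≅ 0
degree 2: 4−0−3 = 1 → Ȟ^2 ≅ Z/2


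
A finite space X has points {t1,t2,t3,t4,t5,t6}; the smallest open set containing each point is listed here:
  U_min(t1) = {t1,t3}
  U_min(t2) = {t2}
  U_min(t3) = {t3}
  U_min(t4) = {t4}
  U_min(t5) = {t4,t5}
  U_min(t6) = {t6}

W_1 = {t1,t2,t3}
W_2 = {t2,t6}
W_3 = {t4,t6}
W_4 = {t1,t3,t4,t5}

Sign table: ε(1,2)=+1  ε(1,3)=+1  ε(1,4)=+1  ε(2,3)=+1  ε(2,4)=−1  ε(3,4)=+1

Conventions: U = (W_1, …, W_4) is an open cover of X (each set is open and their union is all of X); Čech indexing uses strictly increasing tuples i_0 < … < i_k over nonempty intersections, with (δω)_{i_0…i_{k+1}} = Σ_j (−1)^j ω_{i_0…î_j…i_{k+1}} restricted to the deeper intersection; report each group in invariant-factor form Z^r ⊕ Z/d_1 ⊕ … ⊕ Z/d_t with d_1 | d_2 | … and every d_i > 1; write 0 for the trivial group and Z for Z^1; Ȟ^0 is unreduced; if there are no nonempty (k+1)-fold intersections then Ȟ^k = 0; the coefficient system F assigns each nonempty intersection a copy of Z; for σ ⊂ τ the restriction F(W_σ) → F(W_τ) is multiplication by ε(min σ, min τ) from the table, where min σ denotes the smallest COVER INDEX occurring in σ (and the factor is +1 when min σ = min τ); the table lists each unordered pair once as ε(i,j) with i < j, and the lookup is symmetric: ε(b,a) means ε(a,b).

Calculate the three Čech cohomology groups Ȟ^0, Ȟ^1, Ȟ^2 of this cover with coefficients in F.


Ȟ^0(U;F) ≅ Z; Ȟ^1(U;F) ≅ Z; Ȟ^2(U;F) ≅ 0

nonempty overlaps:
  W12={t2} W14={t1,t3} W23={t6} W34={t4}
C dims 4,4; δ0: rk 3, SNF 1^3
degree 0: 4−3−0 = 1 → Ȟ^0 ≅ Z
degree 1: 4−0−3 = 1 → Ȟ^1 ≅ Z
degree 2: 0−0−0 = 0 → Ȟ^2 ≅ 0


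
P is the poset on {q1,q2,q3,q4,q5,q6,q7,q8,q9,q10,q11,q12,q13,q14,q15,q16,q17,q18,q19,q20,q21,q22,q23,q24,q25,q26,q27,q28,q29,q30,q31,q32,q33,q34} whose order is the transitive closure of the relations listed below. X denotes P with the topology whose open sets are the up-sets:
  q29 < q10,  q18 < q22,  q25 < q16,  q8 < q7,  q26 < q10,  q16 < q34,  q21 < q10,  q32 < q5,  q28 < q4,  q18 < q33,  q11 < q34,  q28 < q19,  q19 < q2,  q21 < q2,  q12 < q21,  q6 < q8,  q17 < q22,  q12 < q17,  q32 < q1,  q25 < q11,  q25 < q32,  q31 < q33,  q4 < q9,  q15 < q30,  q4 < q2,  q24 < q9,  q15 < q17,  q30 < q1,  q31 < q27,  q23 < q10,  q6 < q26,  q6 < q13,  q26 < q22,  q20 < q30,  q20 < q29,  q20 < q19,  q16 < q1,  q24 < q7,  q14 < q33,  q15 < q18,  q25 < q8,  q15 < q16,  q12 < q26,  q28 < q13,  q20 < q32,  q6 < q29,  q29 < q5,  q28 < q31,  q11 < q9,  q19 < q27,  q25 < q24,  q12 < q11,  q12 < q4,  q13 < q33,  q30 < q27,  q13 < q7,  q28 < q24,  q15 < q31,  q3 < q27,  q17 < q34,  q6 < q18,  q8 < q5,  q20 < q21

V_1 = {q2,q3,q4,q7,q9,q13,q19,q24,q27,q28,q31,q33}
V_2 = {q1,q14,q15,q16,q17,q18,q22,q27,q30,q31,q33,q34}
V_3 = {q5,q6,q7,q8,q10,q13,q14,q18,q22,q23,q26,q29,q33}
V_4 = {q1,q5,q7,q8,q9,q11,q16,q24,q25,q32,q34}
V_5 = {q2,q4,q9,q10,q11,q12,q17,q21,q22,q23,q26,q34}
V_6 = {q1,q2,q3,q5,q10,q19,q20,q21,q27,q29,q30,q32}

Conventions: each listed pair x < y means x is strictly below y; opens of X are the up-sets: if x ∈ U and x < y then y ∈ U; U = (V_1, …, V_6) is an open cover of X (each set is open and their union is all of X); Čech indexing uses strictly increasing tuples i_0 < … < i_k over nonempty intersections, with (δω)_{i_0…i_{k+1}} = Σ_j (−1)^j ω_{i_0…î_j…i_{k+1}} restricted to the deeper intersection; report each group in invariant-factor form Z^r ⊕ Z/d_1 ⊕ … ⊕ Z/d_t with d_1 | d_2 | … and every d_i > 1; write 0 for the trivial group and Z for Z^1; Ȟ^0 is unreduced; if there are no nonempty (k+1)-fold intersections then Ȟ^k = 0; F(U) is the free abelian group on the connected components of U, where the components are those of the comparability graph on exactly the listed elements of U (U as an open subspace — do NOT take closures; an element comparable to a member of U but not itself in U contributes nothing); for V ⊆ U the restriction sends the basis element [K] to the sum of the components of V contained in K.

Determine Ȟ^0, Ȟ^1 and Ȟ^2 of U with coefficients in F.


nerve simplices:
  V12={q27,q31,q33} V13={q7,q13,q33} V14={q7,q9,q24} V15={q2,q4,q9} V16={q2,q3,q19,q27} V23={q14,q18,q22,q33} V24={q1,q16,q34} V25={q17,q22,q34} V26={q1,q27,q30} V34={q5,q7,q8} V35={q10,q22,q23,q26} V36={q5,q10,q29} V45={q9,q11,q34} V46={q1,q5,q32} V56={q2,q10,q21}
  V123={q33} V126={q27} V134={q7} V145={q9} V156={q2} V235={q22} V245={q34} V246={q1} V346={q5} V356={q10}
components per intersection:
  V1: {q2,q3,q4,q7,q9,q13,q19,q24,q27,q28,q31,q33}
  V2: {q1,q14,q15,q16,q17,q18,q22,q27,q30,q31,q33,q34}
  V3: {q5,q6,q7,q8,q10,q13,q14,q18,q22,q23,q26,q29,q33}
  V4: {q1,q5,q7,q8,q9,q11,q16,q24,q25,q32,q34}
  V5: {q2,q4,q9,q10,q11,q12,q17,q21,q22,q23,q26,q34}
  V6: {q1,q2,q3,q5,q10,q19,q20,q21,q27,q29,q30,q32}
  V12: {q27,q31,q33}
  V13: {q7,q13,q33}
  V14: {q7,q9,q24}
  V15: {q2,q4,q9}
  V16: {q2,q3,q19,q27}
  V23: {q14,q18,q22,q33}
  V24: {q1,q16,q34}
  V25: {q17,q22,q34}
  V26: {q1,q27,q30}
  V34: {q5,q7,q8}
  V35: {q10,q22,q23,q26}
  V36: {q5,q10,q29}
  V45: {q9,q11,q34}
  V46: {q1,q5,q32}
  V56: {q2,q10,q21}
  V123: {q33}
  V126: {q27}
  V134: {q7}
  V145: {q9}
  V156: {q2}
  V235: {q22}
  V245: {q34}
  V246: {q1}
  V346: {q5}
  V356: {q10}
C dims 6,15,10; δ0: rk 5, SNF 1^5; δ1: rk 10, SNF 1^9·2
degree 0: 6−5−0 = 1 → Ȟ^0 ≅ Z
degree 1: 15−10−5 = 0 → Ȟ^1 ≅ 0
degree 2: 10−0−10 = 0 plus torsion [2] → Ȟ^2 ≅ Z/2

Ȟ^0 ≅ Z, Ȟ^1 ≅ 0 and Ȟ^2 ≅ Z/2


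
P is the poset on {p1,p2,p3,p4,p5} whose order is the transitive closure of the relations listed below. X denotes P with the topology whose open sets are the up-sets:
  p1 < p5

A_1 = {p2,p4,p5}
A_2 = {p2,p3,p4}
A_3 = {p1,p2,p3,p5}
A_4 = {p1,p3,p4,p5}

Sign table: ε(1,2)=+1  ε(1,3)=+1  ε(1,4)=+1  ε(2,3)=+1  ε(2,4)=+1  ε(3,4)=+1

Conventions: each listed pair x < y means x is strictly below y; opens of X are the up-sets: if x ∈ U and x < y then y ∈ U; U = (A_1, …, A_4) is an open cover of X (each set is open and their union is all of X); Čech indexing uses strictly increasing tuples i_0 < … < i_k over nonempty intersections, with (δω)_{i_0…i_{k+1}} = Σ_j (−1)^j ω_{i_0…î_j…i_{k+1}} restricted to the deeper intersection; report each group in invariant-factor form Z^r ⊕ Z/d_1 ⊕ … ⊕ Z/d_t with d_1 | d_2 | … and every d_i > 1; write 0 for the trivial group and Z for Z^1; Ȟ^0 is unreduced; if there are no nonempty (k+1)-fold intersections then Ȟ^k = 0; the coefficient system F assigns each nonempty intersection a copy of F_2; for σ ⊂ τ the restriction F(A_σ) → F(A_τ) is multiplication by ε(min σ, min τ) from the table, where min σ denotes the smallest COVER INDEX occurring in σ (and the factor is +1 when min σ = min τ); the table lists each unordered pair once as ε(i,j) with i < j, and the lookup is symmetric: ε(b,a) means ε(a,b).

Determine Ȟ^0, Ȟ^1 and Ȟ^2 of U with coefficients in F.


nonempty intersections:
  A12={p2,p4} A13={p2,p5} A14={p4,p5} A23={p2,p3} A24={p3,p4} A34={p1,p3,p5}
  A123={p2} A124={p4} A134={p5} A234={p3}
C dims 4,6,4; δ0: rk_F2 3; δ1: rk_F2 3
Ȟ^0: (4−3)−0=1 ⇒ Z/2
Ȟ^1: (6−3)−3=0 ⇒ 0
Ȟ^2: (4−0)−3=1 ⇒ Z/2

Ȟ^0(U;F) ≅ Z/2; Ȟ^1(U;F) ≅ 0; Ȟ^2(U;F) ≅ Z/2


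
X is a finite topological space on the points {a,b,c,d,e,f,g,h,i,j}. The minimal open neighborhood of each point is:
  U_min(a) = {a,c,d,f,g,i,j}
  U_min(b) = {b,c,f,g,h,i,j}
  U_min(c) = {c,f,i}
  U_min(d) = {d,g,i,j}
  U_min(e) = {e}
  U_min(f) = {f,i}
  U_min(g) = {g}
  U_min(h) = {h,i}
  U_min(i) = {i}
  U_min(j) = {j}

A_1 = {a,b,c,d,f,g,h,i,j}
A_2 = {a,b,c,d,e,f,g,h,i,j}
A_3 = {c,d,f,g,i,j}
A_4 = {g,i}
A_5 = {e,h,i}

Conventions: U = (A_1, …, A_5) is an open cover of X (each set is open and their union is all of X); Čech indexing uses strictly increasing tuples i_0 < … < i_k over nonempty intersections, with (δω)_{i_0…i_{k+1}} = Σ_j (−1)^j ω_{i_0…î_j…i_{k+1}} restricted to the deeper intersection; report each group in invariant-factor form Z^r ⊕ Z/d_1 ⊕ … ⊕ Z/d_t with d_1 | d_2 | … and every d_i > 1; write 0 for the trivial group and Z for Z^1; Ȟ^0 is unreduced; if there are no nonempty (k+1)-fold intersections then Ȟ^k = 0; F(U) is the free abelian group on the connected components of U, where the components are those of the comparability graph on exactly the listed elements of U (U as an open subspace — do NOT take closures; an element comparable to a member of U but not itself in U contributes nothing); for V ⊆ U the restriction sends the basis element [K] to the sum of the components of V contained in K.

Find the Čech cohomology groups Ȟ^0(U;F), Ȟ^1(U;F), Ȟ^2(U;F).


Ȟ^0 = Z^2,  Ȟ^1 = 0,  Ȟ^2 = 0

nonempty overlaps:
  A12={a,b,c,d,f,g,h,i,j} A13={c,d,f,g,i,j} A14={g,i} A15={h,i} A23={c,d,f,g,i,j} A24={g,i} A25={e,h,i} A34={g,i} A35={i} A45={i}
  A123={c,d,f,g,i,j} A124={g,i} A125={h,i} A134={g,i} A135={i} A145={i} A234={g,i} A235={i} A245={i} A345={i}
  A1234={g,i} A1235={i} A1245={i} A1345={i} A2345={i}
  A12345={i}
components per intersection:
  A1: {a,b,c,d,f,g,h,i,j}
  A2: {a,b,c,d,f,g,h,i,j} {e}
  A3: {c,d,f,g,i,j}
  A4: {g} {i}
  A5: {e} {h,i}
  A12: {a,b,c,d,f,g,h,i,j}
  A13: {c,d,f,g,i,j}
  A14: {g} {i}
  A15: {h,i}
  A23: {c,d,f,g,i,j}
  A24: {g} {i}
  A25: {e} {h,i}
  A34: {g} {i}
  A35: {i}
  A45: {i}
  A123: {c,d,f,g,i,j}
  A124: {g} {i}
  A125: {h,i}
  A134: {g} {i}
  A135: {i}
  A145: {i}
  A234: {g} {i}
  A235: {i}
  A245: {i}
  A345: {i}
  A1234: {g} {i}
  A1235: {i}
  A1245: {i}
  A1345: {i}
  A2345: {i}
  A12345: {i}
C dims 8,14,13,6; δ0: rk 6, SNF 1^6; δ1: rk 8, SNF 1^8; δ2: rk 5, SNF 1^5
degree 0: 8−6−0 = 2 → Ȟ^0 ≅ Z^2
degree 1: 14−8−6 = 0 → Ȟ^1 ≅ 0
degree 2: 13−5−8 = 0 → Ȟ^2 ≅ 0


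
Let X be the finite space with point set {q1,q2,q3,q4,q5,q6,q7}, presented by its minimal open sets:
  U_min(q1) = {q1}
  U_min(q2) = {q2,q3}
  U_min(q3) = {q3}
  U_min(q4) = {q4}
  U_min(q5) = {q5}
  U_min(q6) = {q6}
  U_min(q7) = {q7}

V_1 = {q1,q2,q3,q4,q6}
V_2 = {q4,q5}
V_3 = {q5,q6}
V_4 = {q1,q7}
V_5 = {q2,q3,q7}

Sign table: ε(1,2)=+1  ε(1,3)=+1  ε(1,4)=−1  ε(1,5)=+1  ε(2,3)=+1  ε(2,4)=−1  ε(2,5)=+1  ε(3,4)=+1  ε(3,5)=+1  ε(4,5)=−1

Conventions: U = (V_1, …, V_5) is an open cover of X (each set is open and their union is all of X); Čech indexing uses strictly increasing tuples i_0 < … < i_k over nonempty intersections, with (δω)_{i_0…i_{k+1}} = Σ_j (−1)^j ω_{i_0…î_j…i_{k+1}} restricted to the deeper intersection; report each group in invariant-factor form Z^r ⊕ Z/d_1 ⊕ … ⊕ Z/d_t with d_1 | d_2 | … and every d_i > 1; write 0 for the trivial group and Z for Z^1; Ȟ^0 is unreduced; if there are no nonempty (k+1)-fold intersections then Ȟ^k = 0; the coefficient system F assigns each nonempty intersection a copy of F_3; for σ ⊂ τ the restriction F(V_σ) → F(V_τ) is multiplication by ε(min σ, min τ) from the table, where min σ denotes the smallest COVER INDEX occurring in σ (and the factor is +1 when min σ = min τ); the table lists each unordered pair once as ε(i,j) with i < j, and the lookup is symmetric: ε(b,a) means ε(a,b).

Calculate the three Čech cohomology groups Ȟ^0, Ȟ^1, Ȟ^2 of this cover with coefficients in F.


Ȟ^0(U;F) ≅ Z/3, Ȟ^1(U;F) ≅ Z/3 ⊕ Z/3, Ȟ^2(U;F) ≅ 0

nerve of the cover:
  V12={q4} V13={q6} V14={q1} V15={q2,q3} V23={q5} V45={q7}
C dims 5,6; δ0: rk_F3 4
Ȟ^0 = (5 − 4) − 0 = 1, so Ȟ^0 ≅ Z/3
Ȟ^1 = (6 − 0) − 4 = 2, so Ȟ^1 ≅ Z/3 ⊕ Z/3
Ȟ^2 = (0 − 0) − 0 = 0, so Ȟ^2 ≅ 0


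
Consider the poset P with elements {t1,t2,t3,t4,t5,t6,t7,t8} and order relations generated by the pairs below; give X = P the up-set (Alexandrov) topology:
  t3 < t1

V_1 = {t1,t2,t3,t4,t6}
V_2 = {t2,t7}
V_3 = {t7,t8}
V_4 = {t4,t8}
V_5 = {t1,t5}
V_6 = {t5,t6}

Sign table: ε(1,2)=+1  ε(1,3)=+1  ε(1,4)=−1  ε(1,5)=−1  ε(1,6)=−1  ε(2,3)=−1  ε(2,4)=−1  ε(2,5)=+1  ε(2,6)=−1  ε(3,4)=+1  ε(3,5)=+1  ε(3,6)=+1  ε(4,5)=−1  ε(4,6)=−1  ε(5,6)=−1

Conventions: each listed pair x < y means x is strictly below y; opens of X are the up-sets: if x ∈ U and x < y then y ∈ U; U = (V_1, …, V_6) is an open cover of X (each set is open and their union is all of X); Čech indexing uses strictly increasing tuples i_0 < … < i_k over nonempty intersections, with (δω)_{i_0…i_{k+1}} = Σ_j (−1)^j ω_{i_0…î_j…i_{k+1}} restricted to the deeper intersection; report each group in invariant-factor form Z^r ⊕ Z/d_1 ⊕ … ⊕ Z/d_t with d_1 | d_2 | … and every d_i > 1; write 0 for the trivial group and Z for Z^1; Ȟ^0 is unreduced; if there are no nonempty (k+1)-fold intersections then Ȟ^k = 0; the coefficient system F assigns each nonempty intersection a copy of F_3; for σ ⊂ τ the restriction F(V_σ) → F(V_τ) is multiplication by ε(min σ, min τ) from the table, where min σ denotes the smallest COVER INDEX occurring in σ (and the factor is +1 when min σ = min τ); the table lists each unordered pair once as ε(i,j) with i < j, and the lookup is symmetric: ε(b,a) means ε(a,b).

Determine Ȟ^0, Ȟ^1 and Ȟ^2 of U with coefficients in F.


Ȟ^0 ≅ 0,  Ȟ^1 ≅ Z/3,  Ȟ^2 ≅ 0

nonempty overlaps:
  V12={t2} V14={t4} V15={t1} V16={t6} V23={t7} V34={t8} V56={t5}
C dims 6,7; δ0: rk_F3 6
degree 0: 6−6−0 = 0 → Ȟ^0 ≅ 0
degree 1: 7−0−6 = 1 → Ȟ^1 ≅ Z/3
degree 2: 0−0−0 = 0 → Ȟ^2 ≅ 0


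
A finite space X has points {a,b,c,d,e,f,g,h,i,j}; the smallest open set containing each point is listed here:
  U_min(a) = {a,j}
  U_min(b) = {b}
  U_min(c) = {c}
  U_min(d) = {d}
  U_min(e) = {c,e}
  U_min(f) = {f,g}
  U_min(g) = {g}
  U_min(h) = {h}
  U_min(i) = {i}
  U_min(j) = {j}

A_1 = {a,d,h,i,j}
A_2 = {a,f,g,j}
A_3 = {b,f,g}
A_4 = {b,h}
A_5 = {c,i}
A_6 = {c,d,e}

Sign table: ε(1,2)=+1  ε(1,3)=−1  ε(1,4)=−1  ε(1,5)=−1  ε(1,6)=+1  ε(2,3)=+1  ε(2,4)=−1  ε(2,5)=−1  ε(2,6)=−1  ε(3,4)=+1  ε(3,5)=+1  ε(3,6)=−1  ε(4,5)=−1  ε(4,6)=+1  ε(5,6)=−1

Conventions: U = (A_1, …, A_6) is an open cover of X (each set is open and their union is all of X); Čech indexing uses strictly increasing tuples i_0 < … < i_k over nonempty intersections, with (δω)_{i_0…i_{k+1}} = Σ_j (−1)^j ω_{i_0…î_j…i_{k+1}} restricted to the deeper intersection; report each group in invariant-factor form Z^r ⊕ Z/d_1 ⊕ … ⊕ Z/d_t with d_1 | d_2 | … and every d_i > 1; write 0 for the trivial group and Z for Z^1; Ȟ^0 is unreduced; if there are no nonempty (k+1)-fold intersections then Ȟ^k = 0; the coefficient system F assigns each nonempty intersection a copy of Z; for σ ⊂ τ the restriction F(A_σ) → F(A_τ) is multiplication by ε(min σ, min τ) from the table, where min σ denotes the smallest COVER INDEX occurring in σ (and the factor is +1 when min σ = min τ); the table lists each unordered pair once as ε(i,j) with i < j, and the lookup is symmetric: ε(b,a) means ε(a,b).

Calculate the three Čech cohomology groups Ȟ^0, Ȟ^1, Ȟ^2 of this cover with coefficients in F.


Ȟ^0 ≅ 0, Ȟ^1 ≅ Z ⊕ Z/2, Ȟ^2 ≅ 0

nonempty overlaps:
  A12={a,j} A14={h} A15={i} A16={d} A23={f,g} A34={b} A56={c}
C dims 6,7; δ0: rk 6, SNF 1^5·2
degree 0: 6−6−0 = 0 → Ȟ^0 ≅ 0
degree 1: 7−0−6 = 1 plus torsion [2] → Ȟ^1 ≅ Z ⊕ Z/2
degree 2: 0−0−0 = 0 → Ȟ^2 ≅ 0


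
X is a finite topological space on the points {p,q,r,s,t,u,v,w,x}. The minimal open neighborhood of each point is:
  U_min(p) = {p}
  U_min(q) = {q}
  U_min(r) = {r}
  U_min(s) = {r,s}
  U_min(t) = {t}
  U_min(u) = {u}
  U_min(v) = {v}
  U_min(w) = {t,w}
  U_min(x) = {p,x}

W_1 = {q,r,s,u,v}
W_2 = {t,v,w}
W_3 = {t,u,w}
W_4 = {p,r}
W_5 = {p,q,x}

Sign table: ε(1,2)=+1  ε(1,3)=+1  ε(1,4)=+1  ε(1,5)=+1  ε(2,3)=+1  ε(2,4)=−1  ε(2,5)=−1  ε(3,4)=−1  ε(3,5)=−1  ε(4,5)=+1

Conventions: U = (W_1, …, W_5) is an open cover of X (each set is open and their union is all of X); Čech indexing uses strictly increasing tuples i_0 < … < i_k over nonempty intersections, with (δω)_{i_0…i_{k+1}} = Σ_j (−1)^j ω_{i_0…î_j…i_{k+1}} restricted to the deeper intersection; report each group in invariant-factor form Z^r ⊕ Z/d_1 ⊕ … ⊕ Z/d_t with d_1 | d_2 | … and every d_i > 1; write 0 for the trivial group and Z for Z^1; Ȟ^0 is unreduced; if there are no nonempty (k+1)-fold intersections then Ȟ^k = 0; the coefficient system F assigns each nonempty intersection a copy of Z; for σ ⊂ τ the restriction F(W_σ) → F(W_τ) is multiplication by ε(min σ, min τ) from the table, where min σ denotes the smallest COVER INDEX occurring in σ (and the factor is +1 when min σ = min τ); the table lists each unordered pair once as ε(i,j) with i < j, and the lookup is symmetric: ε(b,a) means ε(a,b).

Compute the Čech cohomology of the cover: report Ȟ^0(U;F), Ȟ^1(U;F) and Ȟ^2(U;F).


Ȟ^0 = Z, Ȟ^1 = Z^2, Ȟ^2 = 0

nonempty intersections:
  W12={v} W13={u} W14={r} W15={q} W23={t,w} W45={p}
C dims 5,6; δ0: rk 4, SNF 1^4
Ȟ^0: (5−4)−0=1 ⇒ Z
Ȟ^1: (6−0)−4=2 ⇒ Z^2
Ȟ^2: (0−0)−0=0 ⇒ 0


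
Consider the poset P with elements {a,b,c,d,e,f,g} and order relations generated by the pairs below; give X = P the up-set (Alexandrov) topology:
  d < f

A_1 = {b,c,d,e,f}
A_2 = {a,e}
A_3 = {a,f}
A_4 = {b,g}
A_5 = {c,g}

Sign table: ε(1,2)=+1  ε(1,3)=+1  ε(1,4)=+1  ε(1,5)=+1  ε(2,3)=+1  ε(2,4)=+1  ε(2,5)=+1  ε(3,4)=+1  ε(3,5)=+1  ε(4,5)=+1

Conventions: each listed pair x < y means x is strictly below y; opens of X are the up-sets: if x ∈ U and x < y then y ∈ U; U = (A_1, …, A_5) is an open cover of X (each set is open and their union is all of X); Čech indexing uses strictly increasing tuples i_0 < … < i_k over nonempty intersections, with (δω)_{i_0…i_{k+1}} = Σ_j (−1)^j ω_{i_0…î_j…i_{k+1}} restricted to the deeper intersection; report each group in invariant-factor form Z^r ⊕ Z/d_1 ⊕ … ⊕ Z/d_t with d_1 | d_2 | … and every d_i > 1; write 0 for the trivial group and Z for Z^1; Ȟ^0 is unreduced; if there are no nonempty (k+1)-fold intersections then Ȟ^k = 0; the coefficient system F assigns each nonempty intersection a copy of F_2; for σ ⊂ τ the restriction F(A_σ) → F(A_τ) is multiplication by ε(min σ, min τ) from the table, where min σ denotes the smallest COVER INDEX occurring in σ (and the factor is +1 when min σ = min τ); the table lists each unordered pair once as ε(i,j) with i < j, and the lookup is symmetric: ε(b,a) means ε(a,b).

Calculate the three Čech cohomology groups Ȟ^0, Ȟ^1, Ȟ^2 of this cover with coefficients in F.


nonempty intersections:
  A12={e} A13={f} A14={b} A15={c} A23={a} A45={g}
C dims 5,6; δ0: rk_F2 4
Ȟ^0: (5−4)−0=1 ⇒ Z/2
Ȟ^1: (6−0)−4=2 ⇒ Z/2 ⊕ Z/2
Ȟ^2: (0−0)−0=0 ⇒ 0

Ȟ^0(U;F) ≅ Z/2,  Ȟ^1(U;F) ≅ Z/2 ⊕ Z/2,  Ȟ^2(U;F) ≅ 0


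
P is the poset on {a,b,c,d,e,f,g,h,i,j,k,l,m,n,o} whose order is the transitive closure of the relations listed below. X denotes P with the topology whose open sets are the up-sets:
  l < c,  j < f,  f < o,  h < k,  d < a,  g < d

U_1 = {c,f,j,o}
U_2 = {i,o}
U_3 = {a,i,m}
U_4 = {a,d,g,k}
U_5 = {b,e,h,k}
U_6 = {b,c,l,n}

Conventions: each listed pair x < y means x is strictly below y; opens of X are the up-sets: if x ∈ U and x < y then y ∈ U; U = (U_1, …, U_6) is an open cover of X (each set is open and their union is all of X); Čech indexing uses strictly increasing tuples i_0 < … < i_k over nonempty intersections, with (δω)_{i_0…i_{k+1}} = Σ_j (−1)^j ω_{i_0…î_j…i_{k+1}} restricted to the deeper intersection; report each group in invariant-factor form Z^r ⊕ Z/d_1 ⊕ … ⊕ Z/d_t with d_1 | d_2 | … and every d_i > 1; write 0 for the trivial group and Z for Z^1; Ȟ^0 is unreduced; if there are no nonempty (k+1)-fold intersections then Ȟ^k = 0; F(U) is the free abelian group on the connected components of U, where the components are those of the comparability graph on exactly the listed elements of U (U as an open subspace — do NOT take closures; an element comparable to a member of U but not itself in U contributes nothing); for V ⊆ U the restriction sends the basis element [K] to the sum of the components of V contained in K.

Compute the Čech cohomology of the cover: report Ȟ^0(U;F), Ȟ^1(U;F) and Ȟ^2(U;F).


Ȟ^0 = Z^9; Ȟ^1 = 0; Ȟ^2 = 0

intersection data:
  U12={o} U16={c} U23={i} U34={a} U45={k} U56={b}
components per intersection:
  U1: {c} {f,j,o}
  U2: {i} {o}
  U3: {a} {i} {m}
  U4: {a,d,g} {k}
  U5: {b} {e} {h,k}
  U6: {b} {c,l} {n}
  U12: {o}
  U16: {c}
  U23: {i}
  U34: {a}
  U45: {k}
  U56: {b}
C dims 15,6; δ0: rk 6, SNF 1^6
Ȟ^0 = (15 − 6) − 0 = 9, so Ȟ^0 ≅ Z^9
Ȟ^1 = (6 − 0) − 6 = 0, so Ȟ^1 ≅ 0
Ȟ^2 = (0 − 0) − 0 = 0, so Ȟ^2 ≅ 0


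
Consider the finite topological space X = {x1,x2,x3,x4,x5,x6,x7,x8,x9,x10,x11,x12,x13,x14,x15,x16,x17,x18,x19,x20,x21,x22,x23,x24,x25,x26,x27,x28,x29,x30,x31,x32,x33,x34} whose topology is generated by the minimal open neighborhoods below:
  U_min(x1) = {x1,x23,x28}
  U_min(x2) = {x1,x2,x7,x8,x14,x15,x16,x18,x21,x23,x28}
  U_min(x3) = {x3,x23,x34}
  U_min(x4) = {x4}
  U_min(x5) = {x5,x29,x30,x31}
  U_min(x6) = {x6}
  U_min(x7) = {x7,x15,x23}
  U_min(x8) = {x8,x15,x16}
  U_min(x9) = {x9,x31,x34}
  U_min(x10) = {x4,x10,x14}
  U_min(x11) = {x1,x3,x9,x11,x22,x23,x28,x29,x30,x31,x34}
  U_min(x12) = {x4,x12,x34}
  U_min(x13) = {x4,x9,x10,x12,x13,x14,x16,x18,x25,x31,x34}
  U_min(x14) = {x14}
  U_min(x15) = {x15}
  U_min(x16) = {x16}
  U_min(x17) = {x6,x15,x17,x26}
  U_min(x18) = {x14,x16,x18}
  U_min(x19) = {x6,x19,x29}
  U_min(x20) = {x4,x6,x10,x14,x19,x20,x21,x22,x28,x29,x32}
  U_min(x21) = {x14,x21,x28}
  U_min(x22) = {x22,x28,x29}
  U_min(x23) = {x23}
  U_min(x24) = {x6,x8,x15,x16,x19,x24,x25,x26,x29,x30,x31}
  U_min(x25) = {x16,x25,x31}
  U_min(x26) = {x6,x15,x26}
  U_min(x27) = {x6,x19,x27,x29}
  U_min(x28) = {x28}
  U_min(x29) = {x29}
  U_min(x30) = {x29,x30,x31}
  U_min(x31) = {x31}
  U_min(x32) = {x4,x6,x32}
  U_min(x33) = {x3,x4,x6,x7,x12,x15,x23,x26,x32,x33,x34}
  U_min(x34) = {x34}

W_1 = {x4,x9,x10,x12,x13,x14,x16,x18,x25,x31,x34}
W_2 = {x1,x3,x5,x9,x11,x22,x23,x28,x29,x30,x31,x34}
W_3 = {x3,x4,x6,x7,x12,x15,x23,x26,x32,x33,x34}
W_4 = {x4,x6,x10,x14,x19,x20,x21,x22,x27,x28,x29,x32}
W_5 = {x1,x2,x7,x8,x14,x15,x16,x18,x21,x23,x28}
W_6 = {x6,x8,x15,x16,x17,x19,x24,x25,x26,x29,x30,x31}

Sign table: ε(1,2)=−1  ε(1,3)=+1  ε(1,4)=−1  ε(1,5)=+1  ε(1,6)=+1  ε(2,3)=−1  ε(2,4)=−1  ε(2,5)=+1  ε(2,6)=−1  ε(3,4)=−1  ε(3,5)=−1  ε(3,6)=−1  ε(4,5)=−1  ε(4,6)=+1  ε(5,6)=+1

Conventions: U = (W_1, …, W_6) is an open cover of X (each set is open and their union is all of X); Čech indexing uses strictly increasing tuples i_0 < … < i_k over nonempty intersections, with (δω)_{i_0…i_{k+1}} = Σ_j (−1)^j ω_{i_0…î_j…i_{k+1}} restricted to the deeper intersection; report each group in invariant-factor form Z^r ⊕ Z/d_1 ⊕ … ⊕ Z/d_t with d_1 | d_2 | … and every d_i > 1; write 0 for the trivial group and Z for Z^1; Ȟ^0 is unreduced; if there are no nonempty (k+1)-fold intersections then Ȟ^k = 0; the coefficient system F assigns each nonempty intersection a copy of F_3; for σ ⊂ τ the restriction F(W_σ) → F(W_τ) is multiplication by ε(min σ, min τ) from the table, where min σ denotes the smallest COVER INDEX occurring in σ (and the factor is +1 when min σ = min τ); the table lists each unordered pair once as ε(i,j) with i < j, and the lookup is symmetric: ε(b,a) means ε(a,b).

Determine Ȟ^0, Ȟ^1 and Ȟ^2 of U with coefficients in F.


Ȟ^0 = 0; Ȟ^1 = 0; Ȟ^2 = Z/3

cover nerve:
  W12={x9,x31,x34} W13={x4,x12,x34} W14={x4,x10,x14} W15={x14,x16,x18} W16={x16,x25,x31} W23={x3,x23,x34} W24={x22,x28,x29} W25={x1,x23,x28} W26={x29,x30,x31} W34={x4,x6,x32} W35={x7,x15,x23} W36={x6,x15,x26} W45={x14,x21,x28} W46={x6,x19,x29} W56={x8,x15,x16}
  W123={x34} W126={x31} W134={x4} W145={x14} W156={x16} W235={x23} W245={x28} W246={x29} W346={x6} W356={x15}
C dims 6,15,10; δ0: rk_F3 6; δ1: rk_F3 9
Ȟ^0: (6−6)−0=0 ⇒ 0
Ȟ^1: (15−9)−6=0 ⇒ 0
Ȟ^2: (10−0)−9=1 ⇒ Z/3


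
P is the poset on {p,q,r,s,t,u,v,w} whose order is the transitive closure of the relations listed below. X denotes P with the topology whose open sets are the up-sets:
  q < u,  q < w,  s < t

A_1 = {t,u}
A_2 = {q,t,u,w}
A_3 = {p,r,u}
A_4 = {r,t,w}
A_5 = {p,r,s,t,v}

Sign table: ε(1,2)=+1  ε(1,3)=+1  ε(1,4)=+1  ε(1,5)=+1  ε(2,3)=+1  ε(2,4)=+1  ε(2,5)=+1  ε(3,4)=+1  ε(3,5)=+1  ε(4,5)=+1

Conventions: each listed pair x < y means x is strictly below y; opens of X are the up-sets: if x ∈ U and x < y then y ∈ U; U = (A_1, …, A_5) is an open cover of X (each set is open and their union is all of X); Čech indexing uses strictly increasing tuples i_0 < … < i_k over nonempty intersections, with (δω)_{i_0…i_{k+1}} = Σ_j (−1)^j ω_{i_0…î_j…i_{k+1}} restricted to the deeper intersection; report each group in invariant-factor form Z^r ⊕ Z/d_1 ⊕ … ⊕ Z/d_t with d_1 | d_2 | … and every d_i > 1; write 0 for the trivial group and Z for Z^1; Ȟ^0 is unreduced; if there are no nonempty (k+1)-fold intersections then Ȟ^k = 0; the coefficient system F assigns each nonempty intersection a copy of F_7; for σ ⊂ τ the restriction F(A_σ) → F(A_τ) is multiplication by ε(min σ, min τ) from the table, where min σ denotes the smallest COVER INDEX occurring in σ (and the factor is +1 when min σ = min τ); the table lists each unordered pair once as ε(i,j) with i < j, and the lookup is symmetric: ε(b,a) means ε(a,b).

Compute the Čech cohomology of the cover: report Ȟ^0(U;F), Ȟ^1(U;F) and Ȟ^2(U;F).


nerve of the cover:
  A12={t,u} A13={u} A14={t} A15={t} A23={u} A24={t,w} A25={t} A34={r} A35={p,r} A45={r,t}
  A123={u} A124={t} A125={t} A145={t} A245={t} A345={r}
  A1245={t}
C dims 5,10,6,1; δ0: rk_F7 4; δ1: rk_F7 5; δ2: rk_F7 1
Ȟ^0 = (5 − 4) − 0 = 1, so Ȟ^0 ≅ Z/7
Ȟ^1 = (10 − 5) − 4 = 1, so Ȟ^1 ≅ Z/7
Ȟ^2 = (6 − 1) − 5 = 0, so Ȟ^2 ≅ 0

Ȟ^0 ≅ Z/7,  Ȟ^1 ≅ Z/7,  Ȟ^2 ≅ 0


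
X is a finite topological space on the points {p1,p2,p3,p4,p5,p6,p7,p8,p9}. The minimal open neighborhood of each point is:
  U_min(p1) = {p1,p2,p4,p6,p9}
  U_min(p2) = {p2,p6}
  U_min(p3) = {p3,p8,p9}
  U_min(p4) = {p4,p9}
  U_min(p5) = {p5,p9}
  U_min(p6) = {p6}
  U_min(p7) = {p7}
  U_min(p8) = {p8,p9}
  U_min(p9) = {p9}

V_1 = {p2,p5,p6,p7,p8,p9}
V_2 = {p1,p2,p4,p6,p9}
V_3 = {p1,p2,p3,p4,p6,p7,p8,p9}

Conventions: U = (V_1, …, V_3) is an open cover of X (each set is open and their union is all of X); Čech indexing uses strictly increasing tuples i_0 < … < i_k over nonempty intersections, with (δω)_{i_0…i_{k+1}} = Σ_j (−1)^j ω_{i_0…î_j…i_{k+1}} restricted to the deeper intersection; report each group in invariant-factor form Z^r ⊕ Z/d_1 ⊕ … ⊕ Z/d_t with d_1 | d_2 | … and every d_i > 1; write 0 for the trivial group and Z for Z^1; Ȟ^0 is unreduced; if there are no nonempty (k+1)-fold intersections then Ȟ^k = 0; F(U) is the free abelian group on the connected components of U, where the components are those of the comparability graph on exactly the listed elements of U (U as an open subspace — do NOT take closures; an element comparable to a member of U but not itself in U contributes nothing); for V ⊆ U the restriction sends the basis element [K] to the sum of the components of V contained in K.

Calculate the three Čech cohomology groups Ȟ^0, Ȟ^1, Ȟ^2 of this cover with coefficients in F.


cover nerve:
  V12={p2,p6,p9} V13={p2,p6,p7,p8,p9} V23={p1,p2,p4,p6,p9}
  V123={p2,p6,p9}
components per intersection:
  V1: {p2,p6} {p5,p8,p9} {p7}
  V2: {p1,p2,p4,p6,p9}
  V3: {p1,p2,p3,p4,p6,p8,p9} {p7}
  V12: {p2,p6} {p9}
  V13: {p2,p6} {p7} {p8,p9}
  V23: {p1,p2,p4,p6,p9}
  V123: {p2,p6} {p9}
C dims 6,6,2; δ0: rk 4, SNF 1^4; δ1: rk 2, SNF 1^2
Ȟ^0: (6−4)−0=2 ⇒ Z^2
Ȟ^1: (6−2)−4=0 ⇒ 0
Ȟ^2: (2−0)−2=0 ⇒ 0

Ȟ^0 ≅ Z^2,  Ȟ^1 ≅ 0,  Ȟ^2 ≅ 0
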